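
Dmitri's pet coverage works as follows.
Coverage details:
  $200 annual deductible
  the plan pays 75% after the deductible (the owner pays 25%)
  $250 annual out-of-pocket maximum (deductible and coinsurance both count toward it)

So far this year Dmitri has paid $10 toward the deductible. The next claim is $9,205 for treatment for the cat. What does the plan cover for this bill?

$10 of the $200 deductible is already met, leaving $190.
After the $190 deductible portion, $9,205 − $190 = $9,015 is subject to coinsurance.
Coinsurance: $9,015 × 25% = $2,253.75.
Owner responsibility before any cap: $190 + $2,253.75 = $2,443.75.
Adding $2,443.75 to the $10 already spent would give $2,453.75, which exceeds the $250 cap; the owner pays just $250 − $10 = $240.
Insurer pays the balance: $9,205 − $240 = $8,965.

$8,965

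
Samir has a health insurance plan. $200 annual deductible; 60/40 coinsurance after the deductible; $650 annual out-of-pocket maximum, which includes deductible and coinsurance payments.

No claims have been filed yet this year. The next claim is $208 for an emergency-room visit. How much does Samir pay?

Nothing has been paid toward the $200 deductible, so the first $200 of this charge is applied there.
The remaining $8 (= $208 − $200) moves to coinsurance.
Coinsurance: $8 × 40% = $3.20.
Patient responsibility before any cap: $200 + $3.20 = $203.20.
Cumulative spending $0 + $203.20 = $203.20 stays under the $650 maximum.

$203.20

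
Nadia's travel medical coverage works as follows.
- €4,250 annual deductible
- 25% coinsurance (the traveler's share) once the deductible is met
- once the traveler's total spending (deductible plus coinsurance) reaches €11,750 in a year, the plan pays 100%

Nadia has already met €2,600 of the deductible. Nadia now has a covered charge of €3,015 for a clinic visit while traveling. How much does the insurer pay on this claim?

€1,023.75

€2,600 of the €4,250 deductible is already met, leaving €1,650.
After the €1,650 deductible portion, €3,015 − €1,650 = €1,365 is subject to coinsurance.
Coinsurance: €1,365 × 25% = €341.25.
Traveler responsibility before any cap: €1,650 + €341.25 = €1,991.25.
Year-to-date out-of-pocket becomes €2,600 + €1,991.25 = €4,591.25, still under the €11,750 maximum, so no cap applies.
The plan picks up €3,015 − €1,991.25 = €1,023.75.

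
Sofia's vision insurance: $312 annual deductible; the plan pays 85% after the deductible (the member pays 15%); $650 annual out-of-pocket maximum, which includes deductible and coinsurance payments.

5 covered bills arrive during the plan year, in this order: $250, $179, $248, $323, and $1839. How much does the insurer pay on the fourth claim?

$274.55

#1 ($250): fully absorbed by the deductible. Member pays $250; OOP now $250. Plan pays $250 − $250 = $0.
#2 ($179): deductible takes $62, $117 remains; coinsurance $117 × 15% = $17.55. Member pays $79.55; OOP now $329.55. Plan pays $179 − $79.55 = $99.45.
#3 ($248): deductible already satisfied, so member's share is 15% × $248 = $37.20. Cost to member: $37.20. OOP to date $366.75. Insurer: $248 − $37.20 = $210.80.
#4 ($323): deductible already satisfied, so member's share is 15% × $323 = $48.45. Cost to member: $48.45. OOP to date $415.20. Plan pays $323 − $48.45 = $274.55.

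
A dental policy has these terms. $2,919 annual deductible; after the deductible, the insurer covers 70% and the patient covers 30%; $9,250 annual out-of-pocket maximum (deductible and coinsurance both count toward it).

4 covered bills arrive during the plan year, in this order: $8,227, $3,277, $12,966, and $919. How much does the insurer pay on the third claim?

$9,210.50

#1 ($8,227): $2,919 to deductible, leaving $5,308; 30% of $5,308 = $1,592.40. Cost to patient: $4,511.40. OOP to date $4,511.40. Insurer: $8,227 − $4,511.40 = $3,715.60.
#2 ($3,277): deductible already satisfied, so patient's share is 30% × $3,277 = $983.10. Patient pays $983.10; OOP now $5,494.50. Plan pays $3,277 − $983.10 = $2,293.90.
#3 ($12,966): deductible met; 30% of $12,966 = $3,889.80. Adding that to $5,494.50 gives $9,384.30, past the $9,250 cap; patient pays only $9,250 − $5,494.50 = $3,755.50. Insurer: $12,966 − $3,755.50 = $9,210.50.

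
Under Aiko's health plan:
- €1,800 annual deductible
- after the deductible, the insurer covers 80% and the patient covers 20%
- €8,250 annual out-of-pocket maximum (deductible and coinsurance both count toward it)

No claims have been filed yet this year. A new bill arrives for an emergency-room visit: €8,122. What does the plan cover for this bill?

€5,057.60

Nothing has been paid toward the €1,800 deductible, so the first €1,800 of this charge is applied there.
After the €1,800 deductible portion, €8,122 − €1,800 = €6,322 is subject to coinsurance.
20% of €6,322 = €1,264.40 falls to the patient.
Patient responsibility before any cap: €1,800 + €1,264.40 = €3,064.40.
Total out-of-pocket so far would be €0 + €3,064.40 = €3,064.40, below the €8,250 cap — no reduction.
The plan picks up €8,122 − €3,064.40 = €5,057.60.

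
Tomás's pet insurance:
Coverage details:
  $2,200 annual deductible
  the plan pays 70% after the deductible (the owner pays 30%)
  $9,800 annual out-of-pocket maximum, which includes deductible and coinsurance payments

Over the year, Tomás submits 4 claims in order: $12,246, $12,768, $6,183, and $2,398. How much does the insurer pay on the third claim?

$5,427.20

#1 ($12,246): deductible takes $2,200, $10,046 remains; coinsurance $10,046 × 30% = $3,013.80. Owner owes $5,213.80 (running OOP $5,213.80). Plan pays $12,246 − $5,213.80 = $7,032.20.
#2 ($12,768): deductible met; 30% of $12,768 = $3,830.40. Cost to owner: $3,830.40. OOP to date $9,044.20. Insurer: $12,768 − $3,830.40 = $8,937.60.
#3 ($6,183): deductible already satisfied, so owner's share is 30% × $6,183 = $1,854.90. Adding that to $9,044.20 gives $10,899.10, past the $9,800 cap; owner pays only $9,800 − $9,044.20 = $755.80. Insurer: $6,183 − $755.80 = $5,427.20.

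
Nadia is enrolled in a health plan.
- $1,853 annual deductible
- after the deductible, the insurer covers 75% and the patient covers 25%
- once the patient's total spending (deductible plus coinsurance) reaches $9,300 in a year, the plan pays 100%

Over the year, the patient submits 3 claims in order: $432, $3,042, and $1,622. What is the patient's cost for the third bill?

Bill 1, $432: all of it applies to the deductible. Patient owes $432 (running OOP $432).
Bill 2, $3,042: $1,421 to deductible, leaving $1,621; 25% of $1,621 = $405.25. Patient owes $1,826.25 (running OOP $2,258.25).
Bill 3, $1,622: deductible already satisfied, so patient's share is 25% × $1,622 = $405.50. Patient owes $405.50 (running OOP $2,663.75).

$405.50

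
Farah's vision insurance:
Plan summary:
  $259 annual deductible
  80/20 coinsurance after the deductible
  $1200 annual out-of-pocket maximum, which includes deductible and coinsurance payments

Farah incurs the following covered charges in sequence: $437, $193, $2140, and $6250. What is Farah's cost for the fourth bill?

$438.80

#1 ($437): deductible takes $259, $178 remains; 20% of $178 = $35.60. Member owes $294.60 (running OOP $294.60).
#2 ($193): deductible already satisfied, so member's share is 20% × $193 = $38.60. Member pays $38.60; OOP now $333.20.
#3 ($2140): 20% coinsurance on $2140 = $428. Member owes $428 (running OOP $761.20).
#4 ($6250): deductible met; 20% of $6250 = $1250. That would push OOP to $2011.20, over the $1200 cap, so member pays $1200 − $761.20 = $438.80.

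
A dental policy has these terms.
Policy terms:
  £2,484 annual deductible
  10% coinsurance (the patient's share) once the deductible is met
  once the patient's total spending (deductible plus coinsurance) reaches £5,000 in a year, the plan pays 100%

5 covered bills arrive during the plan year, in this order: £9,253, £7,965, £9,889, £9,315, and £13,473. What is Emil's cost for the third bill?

£988.90

#1 (£9,253): deductible takes £2,484, £6,769 remains; 10% of £6,769 = £676.90. Cost to patient: £3,160.90. OOP to date £3,160.90.
#2 (£7,965): deductible met; 10% of £7,965 = £796.50. Patient owes £796.50 (running OOP £3,957.40).
#3 (£9,889): 10% coinsurance on £9,889 = £988.90. Patient pays £988.90; OOP now £4,946.30.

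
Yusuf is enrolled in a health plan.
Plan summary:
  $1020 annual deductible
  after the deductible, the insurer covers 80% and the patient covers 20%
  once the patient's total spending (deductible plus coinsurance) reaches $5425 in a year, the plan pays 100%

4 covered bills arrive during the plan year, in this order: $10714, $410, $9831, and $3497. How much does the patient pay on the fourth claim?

$418

Bill 1, $10714: $1020 finishes the deductible; $9694 goes to coinsurance; patient's 20% is $1938.80. Patient pays $2958.80; OOP now $2958.80.
Bill 2, $410: 20% coinsurance on $410 = $82. Patient pays $82; OOP now $3040.80.
Bill 3, $9831: deductible already satisfied, so patient's share is 20% × $9831 = $1966.20. Patient owes $1966.20 (running OOP $5007).
Bill 4, $3497: deductible already satisfied, so patient's share is 20% × $3497 = $699.40. OOP would hit $5706.40 > $5425, so the cap limits the patient to $5425 − $5007 = $418.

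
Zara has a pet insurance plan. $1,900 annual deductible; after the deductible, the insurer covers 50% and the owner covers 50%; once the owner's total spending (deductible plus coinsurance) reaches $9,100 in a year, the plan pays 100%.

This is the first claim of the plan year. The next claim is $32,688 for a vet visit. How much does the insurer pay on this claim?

Deductible not yet touched, so the first $1,900 of the bill goes to the deductible.
The remaining $30,788 (= $32,688 − $1,900) moves to coinsurance.
Owner's 50% share of $30,788 is $15,394.
Owner responsibility before any cap: $1,900 + $15,394 = $17,294.
That would bring total out-of-pocket to $17,294, past the $9,100 cap. The owner is capped at $9,100 − $0 = $9,100 on this claim.
The insurer covers the remainder: $32,688 − $9,100 = $23,588.

$23,588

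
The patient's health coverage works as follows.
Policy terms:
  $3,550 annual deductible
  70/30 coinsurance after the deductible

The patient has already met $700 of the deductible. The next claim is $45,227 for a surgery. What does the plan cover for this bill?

Deductible still to meet: $3,550 − $700 = $2,850.
After the $2,850 deductible portion, $45,227 − $2,850 = $42,377 is subject to coinsurance.
30% of $42,377 = $12,713.10 falls to the patient.
Patient responsibility: $2,850 + $12,713.10 = $15,563.10.
Insurer pays the balance: $45,227 − $15,563.10 = $29,663.90.

$29,663.90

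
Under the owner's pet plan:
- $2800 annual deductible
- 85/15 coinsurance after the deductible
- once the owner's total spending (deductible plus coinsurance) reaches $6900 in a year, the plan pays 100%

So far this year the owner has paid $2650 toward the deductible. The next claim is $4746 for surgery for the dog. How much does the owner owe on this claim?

$839.40

Deductible still to meet: $2800 − $2650 = $150.
That leaves $4746 − $150 = $4596 for coinsurance.
Coinsurance: $4596 × 15% = $689.40.
That puts the owner's cost at $150 + $689.40 = $839.40 before any cap.
Year-to-date out-of-pocket becomes $2650 + $839.40 = $3489.40, still under the $6900 maximum, so no cap applies.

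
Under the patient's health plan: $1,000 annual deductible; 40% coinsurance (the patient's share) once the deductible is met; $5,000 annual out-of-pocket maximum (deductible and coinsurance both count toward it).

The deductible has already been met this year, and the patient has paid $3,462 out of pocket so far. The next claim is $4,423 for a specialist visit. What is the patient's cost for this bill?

$1,538

With the deductible met, the entire $4,423 is subject to coinsurance.
40% of $4,423 = $1,769.20 falls to the patient.
Adding $1,769.20 to the $3,462 already spent would give $5,231.20, which exceeds the $5,000 cap; the patient pays just $5,000 − $3,462 = $1,538.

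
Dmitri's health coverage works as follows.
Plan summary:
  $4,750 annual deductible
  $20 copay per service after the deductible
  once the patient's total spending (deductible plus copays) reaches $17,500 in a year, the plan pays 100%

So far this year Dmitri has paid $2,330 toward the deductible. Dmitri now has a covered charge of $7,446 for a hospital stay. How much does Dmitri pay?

Remaining deductible: $4,750 − $2,330 = $2,420.
The remaining $5,026 (= $7,446 − $2,420) moves to the copay.
Copay on this service: $20.
So the patient owes $2,420 + $20 = $2,440 before any cap.
Year-to-date out-of-pocket becomes $2,330 + $2,440 = $4,770, still under the $17,500 maximum, so no cap applies.

$2,440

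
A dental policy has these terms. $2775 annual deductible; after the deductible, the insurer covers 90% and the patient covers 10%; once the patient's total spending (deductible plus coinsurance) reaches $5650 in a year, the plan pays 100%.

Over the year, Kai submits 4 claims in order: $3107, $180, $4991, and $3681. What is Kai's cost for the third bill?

$499.10

Claim 1 ($3107): deductible takes $2775, $332 remains; coinsurance $332 × 10% = $33.20. Patient owes $2808.20 (running OOP $2808.20).
Claim 2 ($180): deductible met; 10% of $180 = $18. Patient pays $18; OOP now $2826.20.
Claim 3 ($4991): deductible met; 10% of $4991 = $499.10. Cost to patient: $499.10. OOP to date $3325.30.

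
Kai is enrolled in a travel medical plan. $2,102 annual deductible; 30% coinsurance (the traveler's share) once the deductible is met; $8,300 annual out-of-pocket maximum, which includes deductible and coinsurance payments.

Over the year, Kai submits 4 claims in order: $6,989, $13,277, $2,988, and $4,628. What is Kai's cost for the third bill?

Claim 1 ($6,989): $2,102 to deductible, leaving $4,887; 30% of $4,887 = $1,466.10. Traveler pays $3,568.10; OOP now $3,568.10.
Claim 2 ($13,277): deductible met; 30% of $13,277 = $3,983.10. Traveler owes $3,983.10 (running OOP $7,551.20).
Claim 3 ($2,988): deductible already satisfied, so traveler's share is 30% × $2,988 = $896.40. OOP would hit $8,447.60 > $8,300, so the cap limits the traveler to $8,300 − $7,551.20 = $748.80.

$748.80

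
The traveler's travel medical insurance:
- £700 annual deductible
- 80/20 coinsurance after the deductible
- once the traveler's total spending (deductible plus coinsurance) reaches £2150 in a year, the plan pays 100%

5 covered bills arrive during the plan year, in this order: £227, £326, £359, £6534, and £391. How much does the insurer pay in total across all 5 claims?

£5709.60

Claim 1 — £227: fully absorbed by the deductible. Cost to traveler: £227. OOP to date £227. Insurer: £227 − £227 = £0.
Claim 2 — £326: fully absorbed by the deductible. Cost to traveler: £326. OOP to date £553. Plan pays £326 − £326 = £0.
Claim 3 — £359: £147 finishes the deductible; £212 goes to coinsurance; traveler's 20% is £42.40. Traveler owes £189.40 (running OOP £742.40). Plan pays £359 − £189.40 = £169.60.
Claim 4 — £6534: 20% coinsurance on £6534 = £1306.80. Traveler pays £1306.80; OOP now £2049.20. Plan pays £6534 − £1306.80 = £5227.20.
Claim 5 — £391: 20% coinsurance on £391 = £78.20. Cost to traveler: £78.20. OOP to date £2127.40. Plan pays £391 − £78.20 = £312.80.
Insurer total: £0 + £0 + £169.60 + £5227.20 + £312.80 = £5709.60.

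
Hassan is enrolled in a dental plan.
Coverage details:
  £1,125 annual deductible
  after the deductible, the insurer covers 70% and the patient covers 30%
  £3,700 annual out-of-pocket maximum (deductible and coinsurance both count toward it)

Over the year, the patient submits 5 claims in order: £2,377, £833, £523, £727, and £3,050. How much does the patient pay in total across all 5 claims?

£3,040.50

Claim 1 (£2,377): deductible takes £1,125, £1,252 remains; 30% of £1,252 = £375.60. Patient pays £1,500.60; OOP now £1,500.60.
Claim 2 (£833): deductible already satisfied, so patient's share is 30% × £833 = £249.90. Cost to patient: £249.90. OOP to date £1,750.50.
Claim 3 (£523): 30% coinsurance on £523 = £156.90. Patient owes £156.90 (running OOP £1,907.40).
Claim 4 (£727): 30% coinsurance on £727 = £218.10. Patient pays £218.10; OOP now £2,125.50.
Claim 5 (£3,050): deductible already satisfied, so patient's share is 30% × £3,050 = £915. Cost to patient: £915. OOP to date £3,040.50.
Total paid by the patient: £1,500.60 + £249.90 + £156.90 + £218.10 + £915 = £3,040.50.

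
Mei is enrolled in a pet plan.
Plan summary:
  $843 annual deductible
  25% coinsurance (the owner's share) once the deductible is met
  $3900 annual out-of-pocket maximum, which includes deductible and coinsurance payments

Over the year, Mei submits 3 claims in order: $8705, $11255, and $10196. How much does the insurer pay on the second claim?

$10163.50

Bill 1, $8705: $843 to deductible, leaving $7862; coinsurance $7862 × 25% = $1965.50. Owner pays $2808.50; OOP now $2808.50. Insurer: $8705 − $2808.50 = $5896.50.
Bill 2, $11255: 25% coinsurance on $11255 = $2813.75. OOP would hit $5622.25 > $3900, so the cap limits the owner to $3900 − $2808.50 = $1091.50. Insurer: $11255 − $1091.50 = $10163.50.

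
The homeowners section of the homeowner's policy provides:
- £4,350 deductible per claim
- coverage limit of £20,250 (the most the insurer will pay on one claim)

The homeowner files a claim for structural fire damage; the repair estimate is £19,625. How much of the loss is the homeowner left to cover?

£4,350

Less the £4,350 deductible: £19,625 − £4,350 = £15,275.
£15,275 ≤ £20,250, so the limit doesn't bind; insurer pays £15,275.
The homeowner bears the rest of the original loss: £19,625 − £15,275 = £4,350.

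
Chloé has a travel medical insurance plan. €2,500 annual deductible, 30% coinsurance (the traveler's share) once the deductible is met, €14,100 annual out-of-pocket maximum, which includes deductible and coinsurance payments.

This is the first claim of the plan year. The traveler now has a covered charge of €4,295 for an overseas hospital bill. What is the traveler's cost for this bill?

€3,038.50

Deductible not yet touched, so the first €2,500 of the bill goes to the deductible.
That leaves €4,295 − €2,500 = €1,795 for coinsurance.
Traveler's 30% share of €1,795 is €538.50.
So the traveler owes €2,500 + €538.50 = €3,038.50 before any cap.
Total out-of-pocket so far would be €0 + €3,038.50 = €3,038.50, below the €14,100 cap — no reduction.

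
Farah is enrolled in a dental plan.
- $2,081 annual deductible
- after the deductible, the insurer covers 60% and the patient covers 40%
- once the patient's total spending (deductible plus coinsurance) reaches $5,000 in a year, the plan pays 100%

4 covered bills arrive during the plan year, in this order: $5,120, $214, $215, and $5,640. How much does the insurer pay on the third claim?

#1 ($5,120): $2,081 finishes the deductible; $3,039 goes to coinsurance; 40% of $3,039 = $1,215.60. Patient owes $3,296.60 (running OOP $3,296.60). Plan pays $5,120 − $3,296.60 = $1,823.40.
#2 ($214): deductible already satisfied, so patient's share is 40% × $214 = $85.60. Cost to patient: $85.60. OOP to date $3,382.20. Plan pays $214 − $85.60 = $128.40.
#3 ($215): deductible met; 40% of $215 = $86. Cost to patient: $86. OOP to date $3,468.20. Plan pays $215 − $86 = $129.

$129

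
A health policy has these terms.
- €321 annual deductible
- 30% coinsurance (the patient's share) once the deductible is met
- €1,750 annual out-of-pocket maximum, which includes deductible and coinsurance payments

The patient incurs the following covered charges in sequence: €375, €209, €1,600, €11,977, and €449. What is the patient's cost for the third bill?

Bill 1, €375: deductible takes €321, €54 remains; coinsurance €54 × 30% = €16.20. Patient pays €337.20; OOP now €337.20.
Bill 2, €209: 30% coinsurance on €209 = €62.70. Patient owes €62.70 (running OOP €399.90).
Bill 3, €1,600: deductible already satisfied, so patient's share is 30% × €1,600 = €480. Patient owes €480 (running OOP €879.90).

€480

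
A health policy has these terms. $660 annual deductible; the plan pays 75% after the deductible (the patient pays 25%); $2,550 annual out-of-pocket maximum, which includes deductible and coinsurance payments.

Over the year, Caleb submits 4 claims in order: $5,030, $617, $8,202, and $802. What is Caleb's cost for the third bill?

$643.25

Claim 1 ($5,030): deductible takes $660, $4,370 remains; patient's 25% is $1,092.50. Cost to patient: $1,752.50. OOP to date $1,752.50.
Claim 2 ($617): deductible already satisfied, so patient's share is 25% × $617 = $154.25. Patient owes $154.25 (running OOP $1,906.75).
Claim 3 ($8,202): 25% coinsurance on $8,202 = $2,050.50. Adding that to $1,906.75 gives $3,957.25, past the $2,550 cap; patient pays only $2,550 − $1,906.75 = $643.25.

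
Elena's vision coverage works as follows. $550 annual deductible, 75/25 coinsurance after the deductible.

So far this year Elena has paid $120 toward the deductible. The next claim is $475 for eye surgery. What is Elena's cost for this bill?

Deductible still to meet: $550 − $120 = $430.
The remaining $45 (= $475 − $430) moves to coinsurance.
Member's 25% share of $45 is $11.25.
That puts the member's cost at $430 + $11.25 = $441.25.

$441.25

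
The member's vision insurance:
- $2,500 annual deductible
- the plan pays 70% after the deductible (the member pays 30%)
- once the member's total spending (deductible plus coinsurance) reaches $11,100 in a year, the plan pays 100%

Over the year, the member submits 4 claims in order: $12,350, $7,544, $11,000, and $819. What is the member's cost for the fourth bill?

$81.80

#1 ($12,350): $2,500 finishes the deductible; $9,850 goes to coinsurance; 30% of $9,850 = $2,955. Member owes $5,455 (running OOP $5,455).
#2 ($7,544): deductible met; 30% of $7,544 = $2,263.20. Member pays $2,263.20; OOP now $7,718.20.
#3 ($11,000): 30% coinsurance on $11,000 = $3,300. Member pays $3,300; OOP now $11,018.20.
#4 ($819): 30% coinsurance on $819 = $245.70. That would push OOP to $11,263.90, over the $11,100 cap, so member pays $11,100 − $11,018.20 = $81.80.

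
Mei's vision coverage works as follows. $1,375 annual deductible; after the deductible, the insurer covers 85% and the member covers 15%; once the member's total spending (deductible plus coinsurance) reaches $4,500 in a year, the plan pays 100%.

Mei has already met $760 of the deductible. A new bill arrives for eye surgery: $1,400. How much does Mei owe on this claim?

$732.75

Remaining deductible: $1,375 − $760 = $615.
After the $615 deductible portion, $1,400 − $615 = $785 is subject to coinsurance.
Member's 15% share of $785 is $117.75.
That puts the member's cost at $615 + $117.75 = $732.75 before any cap.
Total out-of-pocket so far would be $760 + $732.75 = $1,492.75, below the $4,500 cap — no reduction.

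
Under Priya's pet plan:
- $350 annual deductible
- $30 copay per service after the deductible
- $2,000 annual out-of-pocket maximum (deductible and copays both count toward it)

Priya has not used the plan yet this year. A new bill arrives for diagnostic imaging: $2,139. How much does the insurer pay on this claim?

Nothing has been paid toward the $350 deductible, so the first $350 of this charge is applied there.
That leaves $2,139 − $350 = $1,789 for the copay.
Copay on this service: $30.
So the owner owes $350 + $30 = $380 before any cap.
Total out-of-pocket so far would be $0 + $380 = $380, below the $2,000 cap — no reduction.
Insurer pays the balance: $2,139 − $380 = $1,759.

$1,759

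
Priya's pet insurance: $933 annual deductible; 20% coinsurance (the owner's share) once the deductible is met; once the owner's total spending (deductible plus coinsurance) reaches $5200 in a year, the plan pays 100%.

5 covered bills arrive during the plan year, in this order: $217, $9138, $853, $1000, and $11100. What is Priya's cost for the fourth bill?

Claim 1 — $217: all of it applies to the deductible. Owner pays $217; OOP now $217.
Claim 2 — $9138: deductible takes $716, $8422 remains; owner's 20% is $1684.40. Owner pays $2400.40; OOP now $2617.40.
Claim 3 — $853: deductible met; 20% of $853 = $170.60. Owner pays $170.60; OOP now $2788.
Claim 4 — $1000: 20% coinsurance on $1000 = $200. Owner pays $200; OOP now $2988.

$200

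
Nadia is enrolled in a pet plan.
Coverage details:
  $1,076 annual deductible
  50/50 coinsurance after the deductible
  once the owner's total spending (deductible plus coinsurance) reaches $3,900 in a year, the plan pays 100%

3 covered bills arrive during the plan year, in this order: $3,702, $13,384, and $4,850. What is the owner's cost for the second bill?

Claim 1 — $3,702: $1,076 finishes the deductible; $2,626 goes to coinsurance; 50% of $2,626 = $1,313. Cost to owner: $2,389. OOP to date $2,389.
Claim 2 — $13,384: deductible met; 50% of $13,384 = $6,692. OOP would hit $9,081 > $3,900, so the cap limits the owner to $3,900 − $2,389 = $1,511.

$1,511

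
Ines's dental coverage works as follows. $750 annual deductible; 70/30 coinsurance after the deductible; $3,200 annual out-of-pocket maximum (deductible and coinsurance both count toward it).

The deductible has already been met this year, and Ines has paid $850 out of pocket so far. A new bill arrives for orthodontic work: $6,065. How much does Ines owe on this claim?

With the deductible met, the entire $6,065 is subject to coinsurance.
Coinsurance: $6,065 × 30% = $1,819.50.
Cumulative spending $850 + $1,819.50 = $2,669.50 stays under the $3,200 maximum.

$1,819.50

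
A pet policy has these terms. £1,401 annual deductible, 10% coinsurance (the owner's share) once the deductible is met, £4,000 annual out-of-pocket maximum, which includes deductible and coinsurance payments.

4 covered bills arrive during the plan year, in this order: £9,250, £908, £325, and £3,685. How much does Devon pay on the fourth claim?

#1 (£9,250): £1,401 finishes the deductible; £7,849 goes to coinsurance; owner's 10% is £784.90. Cost to owner: £2,185.90. OOP to date £2,185.90.
#2 (£908): 10% coinsurance on £908 = £90.80. Cost to owner: £90.80. OOP to date £2,276.70.
#3 (£325): deductible met; 10% of £325 = £32.50. Cost to owner: £32.50. OOP to date £2,309.20.
#4 (£3,685): 10% coinsurance on £3,685 = £368.50. Owner pays £368.50; OOP now £2,677.70.

£368.50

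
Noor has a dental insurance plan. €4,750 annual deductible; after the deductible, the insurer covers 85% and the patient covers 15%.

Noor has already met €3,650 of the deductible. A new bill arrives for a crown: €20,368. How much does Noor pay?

€3,650 of the €4,750 deductible is already met, leaving €1,100.
The remaining €19,268 (= €20,368 − €1,100) moves to coinsurance.
Coinsurance: €19,268 × 15% = €2,890.20.
So the patient owes €1,100 + €2,890.20 = €3,990.20.

€3,990.20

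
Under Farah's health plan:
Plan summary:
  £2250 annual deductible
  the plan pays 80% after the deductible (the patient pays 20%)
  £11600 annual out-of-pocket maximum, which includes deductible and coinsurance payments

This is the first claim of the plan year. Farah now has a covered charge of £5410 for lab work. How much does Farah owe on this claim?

Deductible not yet touched, so the first £2250 of the bill goes to the deductible.
The remaining £3160 (= £5410 − £2250) moves to coinsurance.
Patient's 20% share of £3160 is £632.
Patient responsibility before any cap: £2250 + £632 = £2882.
Cumulative spending £0 + £2882 = £2882 stays under the £11600 maximum.

£2882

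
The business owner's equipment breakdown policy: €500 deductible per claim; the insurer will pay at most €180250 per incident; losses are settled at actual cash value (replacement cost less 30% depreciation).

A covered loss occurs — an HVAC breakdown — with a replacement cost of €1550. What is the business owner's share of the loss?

Depreciate 30%: the covered value is €1550 × 0.7 = €1085.
Subtract the deductible: €1085 − €500 = €585.
That's under the €180250 cap, so the insurer reimburses the full €585.
Business owner's share is the uncovered remainder: €1550 − €585 = €965.

€965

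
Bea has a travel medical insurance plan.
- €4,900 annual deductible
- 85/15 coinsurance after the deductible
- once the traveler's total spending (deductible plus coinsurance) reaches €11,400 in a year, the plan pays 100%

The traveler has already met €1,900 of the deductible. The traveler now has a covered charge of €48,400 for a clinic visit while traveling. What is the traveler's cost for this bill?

Deductible still to meet: €4,900 − €1,900 = €3,000.
That leaves €48,400 − €3,000 = €45,400 for coinsurance.
Traveler's 15% share of €45,400 is €6,810.
So the traveler owes €3,000 + €6,810 = €9,810 before any cap.
Year-to-date out-of-pocket would reach €1,900 + €9,810 = €11,710, above the €11,400 maximum, so the traveler pays only €11,400 − €1,900 = €9,500.

€9,500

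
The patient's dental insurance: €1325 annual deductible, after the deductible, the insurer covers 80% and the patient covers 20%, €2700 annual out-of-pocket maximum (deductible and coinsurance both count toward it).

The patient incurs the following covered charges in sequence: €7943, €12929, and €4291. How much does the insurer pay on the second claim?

€12877.60

Bill 1, €7943: €1325 finishes the deductible; €6618 goes to coinsurance; coinsurance €6618 × 20% = €1323.60. Patient pays €2648.60; OOP now €2648.60. Insurer: €7943 − €2648.60 = €5294.40.
Bill 2, €12929: deductible already satisfied, so patient's share is 20% × €12929 = €2585.80. OOP would hit €5234.40 > €2700, so the cap limits the patient to €2700 − €2648.60 = €51.40. Insurer: €12929 − €51.40 = €12877.60.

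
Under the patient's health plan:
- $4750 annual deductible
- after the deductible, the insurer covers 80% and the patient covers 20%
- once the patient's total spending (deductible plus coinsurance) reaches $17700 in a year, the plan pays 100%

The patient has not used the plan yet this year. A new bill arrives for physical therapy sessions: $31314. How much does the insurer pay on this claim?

Nothing has been paid toward the $4750 deductible, so the first $4750 of this charge is applied there.
The remaining $26564 (= $31314 − $4750) moves to coinsurance.
20% of $26564 = $5312.80 falls to the patient.
So the patient owes $4750 + $5312.80 = $10062.80 before any cap.
Year-to-date out-of-pocket becomes $0 + $10062.80 = $10062.80, still under the $17700 maximum, so no cap applies.
The plan picks up $31314 − $10062.80 = $21251.20.

$21251.20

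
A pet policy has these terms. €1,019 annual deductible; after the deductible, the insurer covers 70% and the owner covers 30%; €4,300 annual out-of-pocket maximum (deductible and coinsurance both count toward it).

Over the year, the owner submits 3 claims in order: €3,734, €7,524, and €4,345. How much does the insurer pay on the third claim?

Bill 1, €3,734: €1,019 finishes the deductible; €2,715 goes to coinsurance; 30% of €2,715 = €814.50. Cost to owner: €1,833.50. OOP to date €1,833.50. Insurer: €3,734 − €1,833.50 = €1,900.50.
Bill 2, €7,524: 30% coinsurance on €7,524 = €2,257.20. Cost to owner: €2,257.20. OOP to date €4,090.70. Plan pays €7,524 − €2,257.20 = €5,266.80.
Bill 3, €4,345: deductible already satisfied, so owner's share is 30% × €4,345 = €1,303.50. That would push OOP to €5,394.20, over the €4,300 cap, so owner pays €4,300 − €4,090.70 = €209.30. Plan pays €4,345 − €209.30 = €4,135.70.

€4,135.70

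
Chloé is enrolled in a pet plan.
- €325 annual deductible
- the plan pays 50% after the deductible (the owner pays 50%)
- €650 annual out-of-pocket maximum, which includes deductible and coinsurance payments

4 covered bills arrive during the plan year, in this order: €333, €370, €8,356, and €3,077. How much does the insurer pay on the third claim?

€8,220

#1 (€333): deductible takes €325, €8 remains; 50% of €8 = €4. Owner owes €329 (running OOP €329). Plan pays €333 − €329 = €4.
#2 (€370): deductible already satisfied, so owner's share is 50% × €370 = €185. Cost to owner: €185. OOP to date €514. Insurer: €370 − €185 = €185.
#3 (€8,356): deductible met; 50% of €8,356 = €4,178. That would push OOP to €4,692, over the €650 cap, so owner pays €650 − €514 = €136. Insurer: €8,356 − €136 = €8,220.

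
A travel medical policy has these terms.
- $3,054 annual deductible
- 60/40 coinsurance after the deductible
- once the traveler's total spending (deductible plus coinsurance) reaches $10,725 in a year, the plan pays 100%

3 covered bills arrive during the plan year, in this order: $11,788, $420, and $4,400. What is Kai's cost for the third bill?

#1 ($11,788): $3,054 to deductible, leaving $8,734; traveler's 40% is $3,493.60. Cost to traveler: $6,547.60. OOP to date $6,547.60.
#2 ($420): 40% coinsurance on $420 = $168. Traveler owes $168 (running OOP $6,715.60).
#3 ($4,400): deductible already satisfied, so traveler's share is 40% × $4,400 = $1,760. Traveler pays $1,760; OOP now $8,475.60.

$1,760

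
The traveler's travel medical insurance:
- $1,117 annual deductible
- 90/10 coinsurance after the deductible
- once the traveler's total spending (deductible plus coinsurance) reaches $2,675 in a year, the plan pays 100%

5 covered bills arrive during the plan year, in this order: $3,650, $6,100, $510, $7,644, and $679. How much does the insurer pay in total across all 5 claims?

$15,908

Bill 1, $3,650: $1,117 finishes the deductible; $2,533 goes to coinsurance; 10% of $2,533 = $253.30. Traveler owes $1,370.30 (running OOP $1,370.30). Insurer: $3,650 − $1,370.30 = $2,279.70.
Bill 2, $6,100: 10% coinsurance on $6,100 = $610. Traveler pays $610; OOP now $1,980.30. Plan pays $6,100 − $610 = $5,490.
Bill 3, $510: deductible already satisfied, so traveler's share is 10% × $510 = $51. Cost to traveler: $51. OOP to date $2,031.30. Insurer: $510 − $51 = $459.
Bill 4, $7,644: 10% coinsurance on $7,644 = $764.40. Adding that to $2,031.30 gives $2,795.70, past the $2,675 cap; traveler pays only $2,675 − $2,031.30 = $643.70. Plan pays $7,644 − $643.70 = $7,000.30.
Bill 5, $679: deductible met; 10% of $679 = $67.90. Adding that to $2,675 gives $2,742.90, past the $2,675 cap; traveler pays only $2,675 − $2,675 = $0. Plan pays $679 − $0 = $679.
Insurer total = bills − traveler's total = $18,583 − $2,675 = $15,908.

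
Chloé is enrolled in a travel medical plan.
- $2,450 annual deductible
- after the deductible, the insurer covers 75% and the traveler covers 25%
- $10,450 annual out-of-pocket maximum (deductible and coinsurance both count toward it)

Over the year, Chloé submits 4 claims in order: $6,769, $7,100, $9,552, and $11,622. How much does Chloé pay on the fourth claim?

$2,757.25

Bill 1, $6,769: $2,450 to deductible, leaving $4,319; coinsurance $4,319 × 25% = $1,079.75. Traveler owes $3,529.75 (running OOP $3,529.75).
Bill 2, $7,100: 25% coinsurance on $7,100 = $1,775. Traveler owes $1,775 (running OOP $5,304.75).
Bill 3, $9,552: deductible met; 25% of $9,552 = $2,388. Traveler pays $2,388; OOP now $7,692.75.
Bill 4, $11,622: deductible already satisfied, so traveler's share is 25% × $11,622 = $2,905.50. Adding that to $7,692.75 gives $10,598.25, past the $10,450 cap; traveler pays only $10,450 − $7,692.75 = $2,757.25.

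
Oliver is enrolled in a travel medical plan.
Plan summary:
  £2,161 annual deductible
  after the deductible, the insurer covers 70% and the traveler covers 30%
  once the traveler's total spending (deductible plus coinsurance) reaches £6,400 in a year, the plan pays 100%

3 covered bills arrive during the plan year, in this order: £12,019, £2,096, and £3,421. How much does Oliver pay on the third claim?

Bill 1, £12,019: £2,161 finishes the deductible; £9,858 goes to coinsurance; traveler's 30% is £2,957.40. Traveler pays £5,118.40; OOP now £5,118.40.
Bill 2, £2,096: deductible met; 30% of £2,096 = £628.80. Cost to traveler: £628.80. OOP to date £5,747.20.
Bill 3, £3,421: deductible met; 30% of £3,421 = £1,026.30. OOP would hit £6,773.50 > £6,400, so the cap limits the traveler to £6,400 − £5,747.20 = £652.80.

£652.80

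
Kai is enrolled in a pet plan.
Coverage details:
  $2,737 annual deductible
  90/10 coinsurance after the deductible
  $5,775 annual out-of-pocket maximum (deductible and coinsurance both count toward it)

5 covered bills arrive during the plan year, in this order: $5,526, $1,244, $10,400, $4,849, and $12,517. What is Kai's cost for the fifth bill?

$1,109.80

Bill 1, $5,526: $2,737 finishes the deductible; $2,789 goes to coinsurance; 10% of $2,789 = $278.90. Owner owes $3,015.90 (running OOP $3,015.90).
Bill 2, $1,244: deductible met; 10% of $1,244 = $124.40. Owner pays $124.40; OOP now $3,140.30.
Bill 3, $10,400: 10% coinsurance on $10,400 = $1,040. Cost to owner: $1,040. OOP to date $4,180.30.
Bill 4, $4,849: deductible already satisfied, so owner's share is 10% × $4,849 = $484.90. Owner pays $484.90; OOP now $4,665.20.
Bill 5, $12,517: 10% coinsurance on $12,517 = $1,251.70. OOP would hit $5,916.90 > $5,775, so the cap limits the owner to $5,775 − $4,665.20 = $1,109.80.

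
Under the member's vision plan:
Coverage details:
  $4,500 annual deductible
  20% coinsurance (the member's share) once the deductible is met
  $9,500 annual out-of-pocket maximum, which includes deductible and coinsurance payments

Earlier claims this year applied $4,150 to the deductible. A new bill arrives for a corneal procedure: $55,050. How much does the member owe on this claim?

$5,350

$4,150 of the $4,500 deductible is already met, leaving $350.
The remaining $54,700 (= $55,050 − $350) moves to coinsurance.
Member's 20% share of $54,700 is $10,940.
So the member owes $350 + $10,940 = $11,290 before any cap.
Year-to-date out-of-pocket would reach $4,150 + $11,290 = $15,440, above the $9,500 maximum, so the member pays only $9,500 − $4,150 = $5,350.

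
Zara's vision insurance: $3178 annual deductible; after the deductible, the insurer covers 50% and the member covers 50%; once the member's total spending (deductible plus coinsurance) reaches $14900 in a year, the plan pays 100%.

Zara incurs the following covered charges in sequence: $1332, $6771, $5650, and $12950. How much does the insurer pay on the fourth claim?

Bill 1, $1332: entire amount goes to the deductible. Member pays $1332; OOP now $1332. Insurer: $1332 − $1332 = $0.
Bill 2, $6771: deductible takes $1846, $4925 remains; member's 50% is $2462.50. Cost to member: $4308.50. OOP to date $5640.50. Plan pays $6771 − $4308.50 = $2462.50.
Bill 3, $5650: 50% coinsurance on $5650 = $2825. Member owes $2825 (running OOP $8465.50). Plan pays $5650 − $2825 = $2825.
Bill 4, $12950: 50% coinsurance on $12950 = $6475. That would push OOP to $14940.50, over the $14900 cap, so member pays $14900 − $8465.50 = $6434.50. Insurer: $12950 − $6434.50 = $6515.50.

$6515.50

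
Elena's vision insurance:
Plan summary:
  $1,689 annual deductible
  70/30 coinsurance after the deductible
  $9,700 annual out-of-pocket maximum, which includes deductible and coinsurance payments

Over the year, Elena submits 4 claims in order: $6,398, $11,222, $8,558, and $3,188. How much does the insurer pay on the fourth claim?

$2,523.70

Claim 1 — $6,398: $1,689 to deductible, leaving $4,709; member's 30% is $1,412.70. Member pays $3,101.70; OOP now $3,101.70. Insurer: $6,398 − $3,101.70 = $3,296.30.
Claim 2 — $11,222: 30% coinsurance on $11,222 = $3,366.60. Cost to member: $3,366.60. OOP to date $6,468.30. Plan pays $11,222 − $3,366.60 = $7,855.40.
Claim 3 — $8,558: deductible already satisfied, so member's share is 30% × $8,558 = $2,567.40. Member owes $2,567.40 (running OOP $9,035.70). Plan pays $8,558 − $2,567.40 = $5,990.60.
Claim 4 — $3,188: 30% coinsurance on $3,188 = $956.40. OOP would hit $9,992.10 > $9,700, so the cap limits the member to $9,700 − $9,035.70 = $664.30. Plan pays $3,188 − $664.30 = $2,523.70.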